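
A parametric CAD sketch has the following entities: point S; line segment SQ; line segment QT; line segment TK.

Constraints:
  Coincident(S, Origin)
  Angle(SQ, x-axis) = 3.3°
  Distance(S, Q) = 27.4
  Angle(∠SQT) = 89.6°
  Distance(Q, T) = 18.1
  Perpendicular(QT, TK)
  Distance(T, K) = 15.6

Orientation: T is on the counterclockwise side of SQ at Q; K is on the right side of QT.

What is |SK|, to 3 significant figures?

46.6

S is at the origin; SQ runs at 3.3° with length 27.4, so Q = 27.4·(cos 3.3°, sin 3.3°) = (27.4, 1.58). ∠SQT = 89.6°, so QT runs at 3.3° + (180° − 89.6°) = 93.7° from the x-axis; with |QT| = 18.1, T = Q + 18.1·(cos 93.7°, sin 93.7°) = (26.2, 19.6). QT is perpendicular to TK; with |TK| = 15.6 on the right of QT, K = T + 15.6·(0.998, 0.0645) = (41.8, 20.6). Then |SK| = |K − S| = 46.6.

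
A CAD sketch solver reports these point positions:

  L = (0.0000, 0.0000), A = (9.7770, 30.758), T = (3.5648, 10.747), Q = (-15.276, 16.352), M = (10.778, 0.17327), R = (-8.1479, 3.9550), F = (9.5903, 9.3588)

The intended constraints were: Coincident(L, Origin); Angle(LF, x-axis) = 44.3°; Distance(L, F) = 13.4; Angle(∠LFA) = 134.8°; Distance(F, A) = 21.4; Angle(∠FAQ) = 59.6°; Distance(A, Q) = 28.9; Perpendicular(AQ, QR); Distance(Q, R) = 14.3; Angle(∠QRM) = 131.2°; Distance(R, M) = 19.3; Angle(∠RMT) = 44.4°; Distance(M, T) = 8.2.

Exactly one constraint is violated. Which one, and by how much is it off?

Distance(M, T) = 8.2 — off by 4.60.

L = (0.00, 0.00) ✓; LF at 44.30° ✓; |LF| = 13.40 ✓; ∠LFA = 134.8° ✓; |FA| = 21.40 ✓; ∠FAQ = 59.60° ✓; |AQ| = 28.90 ✓; ∠(AQ, QR) = 90.00° ✓; |QR| = 14.30 ✓; ∠QRM = 131.2° ✓; |RM| = 19.30 ✓; ∠RMT = 44.40° ✓; |MT| = 12.80 ✗.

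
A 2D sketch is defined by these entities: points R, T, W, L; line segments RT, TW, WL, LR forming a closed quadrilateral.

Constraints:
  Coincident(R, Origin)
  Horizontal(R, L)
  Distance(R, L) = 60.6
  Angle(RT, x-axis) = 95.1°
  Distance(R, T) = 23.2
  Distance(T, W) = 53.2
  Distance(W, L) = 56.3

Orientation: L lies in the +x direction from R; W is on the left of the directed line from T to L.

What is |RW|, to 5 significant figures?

67.625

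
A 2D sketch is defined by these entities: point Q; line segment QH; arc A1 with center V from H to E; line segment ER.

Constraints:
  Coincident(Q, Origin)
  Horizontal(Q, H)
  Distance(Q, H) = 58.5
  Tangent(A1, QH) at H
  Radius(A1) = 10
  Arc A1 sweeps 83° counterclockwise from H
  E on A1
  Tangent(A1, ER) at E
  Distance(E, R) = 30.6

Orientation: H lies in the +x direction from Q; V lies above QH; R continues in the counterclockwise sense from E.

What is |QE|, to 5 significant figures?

68.987

Q is at the origin; QH is horizontal with |QH| = 58.5 and H on the +x side, so H = (58.500, 0.0000). Since A1 is tangent to QH there, VH ⟂ QH, so V = H + (0, 10) = (58.500, 10.000). On A1, H sits at bearing -90° from V; an 83° counterclockwise sweep puts E at bearing -7°, so E = V + 10.0·(cos -7°, sin -7°) = (68.425, 8.7813). Then |QE| = |E − Q| = 68.987.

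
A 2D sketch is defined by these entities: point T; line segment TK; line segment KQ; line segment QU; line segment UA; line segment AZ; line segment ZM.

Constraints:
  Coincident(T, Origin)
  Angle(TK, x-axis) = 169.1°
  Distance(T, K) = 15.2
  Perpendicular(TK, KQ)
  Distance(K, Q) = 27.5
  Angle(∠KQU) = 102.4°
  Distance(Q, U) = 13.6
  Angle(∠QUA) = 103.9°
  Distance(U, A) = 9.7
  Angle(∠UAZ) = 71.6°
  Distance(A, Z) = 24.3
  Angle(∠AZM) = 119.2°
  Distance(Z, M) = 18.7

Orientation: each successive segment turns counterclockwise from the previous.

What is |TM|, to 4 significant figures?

46.86

∠UAZ = 71.6° gives AZ at 161.2° from the x-axis; with |AZ| = 24.3, Z = (-24.77, -13.95). ∠AZM = 119.2° gives ZM at -138.0° from the x-axis; with |ZM| = 18.7, M = (-38.67, -26.46). Then |TM| = |M − T| = 46.86.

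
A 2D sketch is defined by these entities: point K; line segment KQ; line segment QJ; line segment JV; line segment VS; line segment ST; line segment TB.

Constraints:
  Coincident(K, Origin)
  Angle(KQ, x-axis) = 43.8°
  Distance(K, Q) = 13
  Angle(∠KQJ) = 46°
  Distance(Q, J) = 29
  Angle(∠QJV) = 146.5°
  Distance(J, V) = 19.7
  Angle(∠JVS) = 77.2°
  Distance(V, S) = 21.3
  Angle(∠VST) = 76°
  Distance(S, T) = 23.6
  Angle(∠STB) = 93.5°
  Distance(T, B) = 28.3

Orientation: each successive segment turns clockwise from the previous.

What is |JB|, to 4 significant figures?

16.66

∠VST = 76.0° gives ST at 29.50° from the x-axis; with |ST| = 23.6, T = (4.230, -9.320). ∠STB = 93.5° gives TB at -57.00° from the x-axis; with |TB| = 28.3, B = (19.64, -33.05). Then |JB| = |B − J| = 16.66.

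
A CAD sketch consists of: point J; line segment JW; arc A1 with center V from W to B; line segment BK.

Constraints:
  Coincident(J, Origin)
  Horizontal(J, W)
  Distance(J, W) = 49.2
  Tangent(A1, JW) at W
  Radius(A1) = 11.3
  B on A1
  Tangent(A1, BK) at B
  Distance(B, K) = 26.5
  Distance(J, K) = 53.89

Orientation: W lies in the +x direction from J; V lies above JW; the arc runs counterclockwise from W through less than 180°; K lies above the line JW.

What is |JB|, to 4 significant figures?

60.32

Checks: |VB| = 11.30 ✓; ∠(VB, BK) = 90.00° ✓; |BK| = 26.50 ✓; |JK| = 53.89 ✓.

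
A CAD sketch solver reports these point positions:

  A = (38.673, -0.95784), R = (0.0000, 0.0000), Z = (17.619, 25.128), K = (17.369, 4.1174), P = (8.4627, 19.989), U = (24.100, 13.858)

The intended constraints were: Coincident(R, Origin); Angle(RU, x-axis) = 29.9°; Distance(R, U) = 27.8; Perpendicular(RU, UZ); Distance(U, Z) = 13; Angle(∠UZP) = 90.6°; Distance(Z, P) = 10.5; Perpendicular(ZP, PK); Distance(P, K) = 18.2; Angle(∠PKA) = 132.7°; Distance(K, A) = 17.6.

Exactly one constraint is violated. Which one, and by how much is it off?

Distance(K, A) = 17.6 — off by 4.30.

R = (0.00, 0.00) ✓; RU at 29.90° ✓; |RU| = 27.80 ✓; ∠(RU, UZ) = 90.00° ✓; |UZ| = 13.00 ✓; ∠UZP = 90.60° ✓; |ZP| = 10.50 ✓; ∠(ZP, PK) = 90.00° ✓; |PK| = 18.20 ✓; ∠PKA = 132.7° ✓; |KA| = 21.90 ✗.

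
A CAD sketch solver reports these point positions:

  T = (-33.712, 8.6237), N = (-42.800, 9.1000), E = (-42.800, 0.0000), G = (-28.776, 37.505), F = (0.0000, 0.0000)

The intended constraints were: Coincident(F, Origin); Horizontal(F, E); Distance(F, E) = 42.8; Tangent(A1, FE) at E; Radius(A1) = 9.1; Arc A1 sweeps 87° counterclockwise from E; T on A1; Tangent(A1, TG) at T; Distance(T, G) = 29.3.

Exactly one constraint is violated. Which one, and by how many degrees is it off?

Tangent(A1, TG) at T — off by 6.70°.

F = (0.00, 0.00) ✓; F.y = 0.00, E.y = 0.00 ✓; |FE| = 42.80 ✓; ∠(NE, EF) = 90.00° ✓; |NE| = 9.100 ✓; bearing(N→T) − bearing(N→E) = 87.00° ✓; |NT| = 9.100 ✓; ∠(NT, TG) = 96.70° ✗; |TG| = 29.30 ✓.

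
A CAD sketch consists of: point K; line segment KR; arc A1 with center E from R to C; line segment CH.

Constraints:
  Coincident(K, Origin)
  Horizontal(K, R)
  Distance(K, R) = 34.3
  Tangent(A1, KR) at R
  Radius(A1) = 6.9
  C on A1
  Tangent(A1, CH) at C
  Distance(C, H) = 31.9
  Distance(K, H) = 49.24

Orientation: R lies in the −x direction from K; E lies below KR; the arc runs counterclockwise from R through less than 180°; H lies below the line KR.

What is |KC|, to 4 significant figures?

41.82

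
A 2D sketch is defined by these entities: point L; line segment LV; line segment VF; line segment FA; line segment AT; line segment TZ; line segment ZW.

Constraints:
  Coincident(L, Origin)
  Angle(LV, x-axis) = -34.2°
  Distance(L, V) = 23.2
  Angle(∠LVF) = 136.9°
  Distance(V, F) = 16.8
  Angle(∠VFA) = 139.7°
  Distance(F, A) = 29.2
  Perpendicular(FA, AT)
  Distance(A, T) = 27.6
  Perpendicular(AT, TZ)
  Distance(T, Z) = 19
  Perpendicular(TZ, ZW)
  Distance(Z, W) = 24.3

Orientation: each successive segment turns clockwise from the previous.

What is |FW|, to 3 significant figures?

10.7

AT ⟂ TZ, so TZ runs at 62.4°; with |TZ| = 19.0, Z = (-6.30, -25.7). The perpendicularity gives ZW at right angles to TZ, so ZW runs at -27.6°; with |ZW| = 24.3, W = (15.2, -36.9). Then |FW| = |W − F| = 10.7.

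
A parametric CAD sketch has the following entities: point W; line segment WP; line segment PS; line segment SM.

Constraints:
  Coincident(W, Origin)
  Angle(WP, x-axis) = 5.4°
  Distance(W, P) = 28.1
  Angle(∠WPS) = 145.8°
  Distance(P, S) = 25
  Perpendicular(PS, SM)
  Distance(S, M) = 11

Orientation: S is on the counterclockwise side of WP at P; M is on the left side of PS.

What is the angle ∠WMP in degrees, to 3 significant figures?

29.4°

W is at the origin; WP runs at 5.4° with length 28.1, so P = 28.1·(cos 5.4°, sin 5.4°) = (28.0, 2.64). ∠WPS = 145.8°, so PS runs at 5.4° + (180° − 145.8°) = 39.6° from the x-axis; with |PS| = 25.0, S = P + 25.0·(cos 39.6°, sin 39.6°) = (47.2, 18.6). PS is perpendicular to SM; with |SM| = 11.0 on the left of PS, M = S + 11.0·(-0.637, 0.771) = (40.2, 27.1). Then cos ∠WMP = MW·MP / (|MW||MP|), giving 29.4°.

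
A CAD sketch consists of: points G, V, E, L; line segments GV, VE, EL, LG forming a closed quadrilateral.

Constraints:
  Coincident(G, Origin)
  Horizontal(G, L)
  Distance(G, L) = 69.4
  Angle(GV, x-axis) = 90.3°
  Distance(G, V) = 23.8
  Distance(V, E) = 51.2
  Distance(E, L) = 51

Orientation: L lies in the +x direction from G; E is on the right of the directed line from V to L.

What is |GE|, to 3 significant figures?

31.8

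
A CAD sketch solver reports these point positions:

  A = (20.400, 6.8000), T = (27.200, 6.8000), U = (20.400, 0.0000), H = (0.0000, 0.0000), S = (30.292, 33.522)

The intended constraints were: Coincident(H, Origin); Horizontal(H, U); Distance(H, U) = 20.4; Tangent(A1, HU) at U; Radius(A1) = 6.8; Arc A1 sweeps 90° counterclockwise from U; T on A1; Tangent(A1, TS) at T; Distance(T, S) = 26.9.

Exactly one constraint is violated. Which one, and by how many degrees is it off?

Tangent(A1, TS) at T — off by 6.60°.

H = (0.00, 0.00) ✓; H.y = 0.00, U.y = 0.00 ✓; |HU| = 20.40 ✓; ∠(AU, UH) = 90.00° ✓; |AU| = 6.800 ✓; bearing(A→T) − bearing(A→U) = 90.00° ✓; |AT| = 6.800 ✓; ∠(AT, TS) = 96.60° ✗; |TS| = 26.90 ✓.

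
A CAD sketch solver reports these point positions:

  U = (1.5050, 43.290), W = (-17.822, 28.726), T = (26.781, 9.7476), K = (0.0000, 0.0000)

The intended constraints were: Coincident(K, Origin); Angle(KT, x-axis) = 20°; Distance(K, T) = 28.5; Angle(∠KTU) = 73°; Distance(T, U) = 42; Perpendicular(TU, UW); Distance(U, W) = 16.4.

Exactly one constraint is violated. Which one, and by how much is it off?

Distance(U, W) = 16.4 — off by 7.80.

K = (0.00, 0.00) ✓; KT at 20.00° ✓; |KT| = 28.50 ✓; ∠KTU = 73.00° ✓; |TU| = 42.00 ✓; ∠(TU, UW) = 90.00° ✓; |UW| = 24.20 ✗.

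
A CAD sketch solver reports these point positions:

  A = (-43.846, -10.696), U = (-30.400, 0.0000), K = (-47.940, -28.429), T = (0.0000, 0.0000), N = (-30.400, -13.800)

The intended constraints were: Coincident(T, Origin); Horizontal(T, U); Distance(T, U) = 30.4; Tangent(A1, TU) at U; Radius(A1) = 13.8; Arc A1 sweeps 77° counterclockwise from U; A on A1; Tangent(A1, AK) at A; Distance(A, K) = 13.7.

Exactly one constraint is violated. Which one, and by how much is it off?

Distance(A, K) = 13.7 — off by 4.50.

T = (0.00, 0.00) ✓; T.y = 0.00, U.y = 0.00 ✓; |TU| = 30.40 ✓; ∠(NU, UT) = 90.00° ✓; |NU| = 13.80 ✓; bearing(N→A) − bearing(N→U) = 77.00° ✓; |NA| = 13.80 ✓; ∠(NA, AK) = 90.00° ✓; |AK| = 18.20 ✗.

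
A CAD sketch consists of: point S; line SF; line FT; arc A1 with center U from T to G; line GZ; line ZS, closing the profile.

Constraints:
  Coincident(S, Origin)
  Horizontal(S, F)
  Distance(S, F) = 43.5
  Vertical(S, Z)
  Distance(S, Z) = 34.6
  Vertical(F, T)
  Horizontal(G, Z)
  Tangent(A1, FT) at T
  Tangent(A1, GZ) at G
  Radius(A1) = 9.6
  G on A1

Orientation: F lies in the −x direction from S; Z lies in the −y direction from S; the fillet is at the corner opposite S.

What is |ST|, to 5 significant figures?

50.172

The virtual corner opposite S is at (-43.500, -34.600). Since A1 is tangent to FT there, UT ⟂ FT and the tangent condition forces UG to be normal to GZ, with radius 9.6, so the center U sits 9.6 in from both sides at U = (-33.900, -25.000). That places the tangent points at T = (-43.500, -25.000) on FT and G = (-33.900, -34.600) on GZ. Then |ST| = |T − S| = 50.172.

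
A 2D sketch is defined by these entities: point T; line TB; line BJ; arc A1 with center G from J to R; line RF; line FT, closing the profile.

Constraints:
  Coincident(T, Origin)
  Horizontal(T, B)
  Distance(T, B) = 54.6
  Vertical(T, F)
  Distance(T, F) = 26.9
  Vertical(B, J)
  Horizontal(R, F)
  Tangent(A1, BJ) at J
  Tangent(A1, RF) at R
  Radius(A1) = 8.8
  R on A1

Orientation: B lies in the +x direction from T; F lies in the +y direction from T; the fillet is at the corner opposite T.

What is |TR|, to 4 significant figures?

53.12

The virtual corner opposite T is at (54.60, 26.90). A1 meets BJ tangentially, so GJ is at right angles to BJ and since A1 is tangent to RF there, GR ⟂ RF, with radius 8.8, so the center G sits 8.8 in from both sides at G = (45.80, 18.10). That places the tangent points at J = (54.60, 18.10) on BJ and R = (45.80, 26.90) on RF. Then |TR| = |R − T| = 53.12.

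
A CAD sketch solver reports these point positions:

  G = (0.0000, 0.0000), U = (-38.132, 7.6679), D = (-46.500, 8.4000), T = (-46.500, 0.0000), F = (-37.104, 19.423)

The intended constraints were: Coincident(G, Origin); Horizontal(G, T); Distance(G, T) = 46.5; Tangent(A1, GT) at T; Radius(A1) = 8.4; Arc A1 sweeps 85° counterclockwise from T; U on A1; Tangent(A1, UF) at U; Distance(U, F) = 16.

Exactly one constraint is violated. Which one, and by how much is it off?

Distance(U, F) = 16 — off by 4.20.

G = (0.00, 0.00) ✓; G.y = 0.00, T.y = 0.00 ✓; |GT| = 46.50 ✓; ∠(DT, TG) = 90.00° ✓; |DT| = 8.400 ✓; bearing(D→U) − bearing(D→T) = 85.00° ✓; |DU| = 8.400 ✓; ∠(DU, UF) = 90.00° ✓; |UF| = 11.80 ✗.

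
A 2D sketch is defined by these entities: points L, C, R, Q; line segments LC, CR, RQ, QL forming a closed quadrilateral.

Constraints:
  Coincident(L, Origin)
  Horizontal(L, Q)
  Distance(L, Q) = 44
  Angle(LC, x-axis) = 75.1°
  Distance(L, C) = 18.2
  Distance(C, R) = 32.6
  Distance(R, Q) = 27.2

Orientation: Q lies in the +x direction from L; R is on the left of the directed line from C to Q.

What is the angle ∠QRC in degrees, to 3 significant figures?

91.7°

L is at the origin; LQ is horizontal with |LQ| = 44.0 and Q in +x, so Q = (44.0, 0). LC runs at 75.1° with |LC| = 18.2, so C = (4.68, 17.6). R is determined by |CR| = 32.6 and |RQ| = 27.2 together: it lies at the intersection of circle(C, 32.6) and circle(Q, 27.2). With |CQ| = 43.1, the foot of the radical line on CQ is 25.3 from C and the perpendicular offset is √(32.6² − 25.3²) = 20.6. Taking the left-of-CQ solution: R = (36.2, 26.0).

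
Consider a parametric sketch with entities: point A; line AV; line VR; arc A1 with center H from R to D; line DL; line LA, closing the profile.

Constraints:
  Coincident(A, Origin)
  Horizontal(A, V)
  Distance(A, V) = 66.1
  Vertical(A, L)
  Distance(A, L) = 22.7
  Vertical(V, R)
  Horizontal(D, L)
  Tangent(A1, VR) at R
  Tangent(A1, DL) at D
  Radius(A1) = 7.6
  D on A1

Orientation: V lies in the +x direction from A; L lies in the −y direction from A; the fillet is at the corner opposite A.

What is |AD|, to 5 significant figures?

62.750

The virtual corner opposite A is at (66.100, -22.700). A1 meets VR tangentially, so HR is at right angles to VR and A1 meets DL tangentially, so HD is at right angles to DL, with radius 7.6, so the center H sits 7.6 in from both sides at H = (58.500, -15.100). That places the tangent points at R = (66.100, -15.100) on VR and D = (58.500, -22.700) on DL. Then |AD| = |D − A| = 62.750.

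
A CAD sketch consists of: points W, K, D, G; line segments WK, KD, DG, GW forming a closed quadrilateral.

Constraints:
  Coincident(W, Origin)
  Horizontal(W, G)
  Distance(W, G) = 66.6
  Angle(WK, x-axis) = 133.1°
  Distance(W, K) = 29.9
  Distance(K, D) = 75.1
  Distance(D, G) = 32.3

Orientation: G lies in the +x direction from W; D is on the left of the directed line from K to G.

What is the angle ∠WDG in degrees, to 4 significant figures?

83.68°

Checks: |WG| = 66.60 ✓; |WK| = 29.90 ✓; |KD| = 75.10 ✓; |DG| = 32.30 ✓.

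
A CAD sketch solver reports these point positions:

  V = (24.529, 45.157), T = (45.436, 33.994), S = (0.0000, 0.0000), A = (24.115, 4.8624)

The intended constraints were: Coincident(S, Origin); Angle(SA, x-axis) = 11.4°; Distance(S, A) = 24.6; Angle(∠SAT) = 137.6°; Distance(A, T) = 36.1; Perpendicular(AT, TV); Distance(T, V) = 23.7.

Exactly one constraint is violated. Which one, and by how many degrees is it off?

Perpendicular(AT, TV) — off by 8.10°.

S = (0.00, 0.00) ✓; SA at 11.40° ✓; |SA| = 24.60 ✓; ∠SAT = 137.6° ✓; |AT| = 36.10 ✓; ∠(AT, TV) = 98.10° ✗; |TV| = 23.70 ✓.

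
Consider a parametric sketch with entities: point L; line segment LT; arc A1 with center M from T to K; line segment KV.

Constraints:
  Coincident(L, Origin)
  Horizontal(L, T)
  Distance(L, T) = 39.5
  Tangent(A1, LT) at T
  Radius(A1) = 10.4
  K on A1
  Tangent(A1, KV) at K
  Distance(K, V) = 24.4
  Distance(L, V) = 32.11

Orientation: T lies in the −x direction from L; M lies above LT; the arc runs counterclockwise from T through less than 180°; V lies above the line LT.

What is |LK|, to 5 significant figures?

30.927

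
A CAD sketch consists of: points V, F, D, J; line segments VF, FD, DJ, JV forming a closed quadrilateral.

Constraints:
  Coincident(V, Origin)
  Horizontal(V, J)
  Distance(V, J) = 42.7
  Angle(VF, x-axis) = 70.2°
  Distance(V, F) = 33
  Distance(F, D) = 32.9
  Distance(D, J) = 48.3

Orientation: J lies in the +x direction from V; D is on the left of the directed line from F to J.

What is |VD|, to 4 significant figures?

62.15

V is at the origin; VJ is horizontal with |VJ| = 42.7 and J in +x, so J = (42.7, 0). VF runs at 70.2° with |VF| = 33.0, so F = (11.18, 31.05). D is determined by |FD| = 32.9 and |DJ| = 48.3 together: it lies at the intersection of circle(F, 32.9) and circle(J, 48.3). With |FJ| = 44.25, the foot of the radical line on FJ is 7.992 from F and the perpendicular offset is √(32.9² − 7.992²) = 31.91. Taking the left-of-FJ solution: D = (39.27, 48.18).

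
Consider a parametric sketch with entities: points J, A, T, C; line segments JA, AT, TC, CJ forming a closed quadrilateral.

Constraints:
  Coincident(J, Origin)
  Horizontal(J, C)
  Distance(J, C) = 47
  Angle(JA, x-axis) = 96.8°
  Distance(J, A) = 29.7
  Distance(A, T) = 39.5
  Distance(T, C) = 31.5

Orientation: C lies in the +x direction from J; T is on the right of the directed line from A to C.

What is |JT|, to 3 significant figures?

16.6

J is at the origin; JC is horizontal with |JC| = 47.0 and C in +x, so C = (47.0, 0). JA runs at 96.8° with |JA| = 29.7, so A = (-3.52, 29.5). T is determined by |AT| = 39.5 and |TC| = 31.5 together: it lies at the intersection of circle(A, 39.5) and circle(C, 31.5). With |AC| = 58.5, the foot of the radical line on AC is 34.1 from A and the perpendicular offset is √(39.5² − 34.1²) = 19.9. Taking the right-of-AC solution: T = (15.9, -4.92).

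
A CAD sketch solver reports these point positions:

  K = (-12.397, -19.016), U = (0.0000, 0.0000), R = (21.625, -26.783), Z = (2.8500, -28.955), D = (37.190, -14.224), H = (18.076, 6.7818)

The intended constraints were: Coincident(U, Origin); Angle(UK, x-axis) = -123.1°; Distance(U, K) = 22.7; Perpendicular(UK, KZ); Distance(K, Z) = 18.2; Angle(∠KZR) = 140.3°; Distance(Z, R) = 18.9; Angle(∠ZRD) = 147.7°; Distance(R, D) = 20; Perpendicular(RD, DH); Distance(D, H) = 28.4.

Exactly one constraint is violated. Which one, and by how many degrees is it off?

Perpendicular(RD, DH) — off by 3.40°.

U = (0.00, 0.00) ✓; UK at -123.1° ✓; |UK| = 22.70 ✓; ∠(UK, KZ) = 90.00° ✓; |KZ| = 18.20 ✓; ∠KZR = 140.3° ✓; |ZR| = 18.90 ✓; ∠ZRD = 147.7° ✓; |RD| = 20.00 ✓; ∠(RD, DH) = 93.40° ✗; |DH| = 28.40 ✓.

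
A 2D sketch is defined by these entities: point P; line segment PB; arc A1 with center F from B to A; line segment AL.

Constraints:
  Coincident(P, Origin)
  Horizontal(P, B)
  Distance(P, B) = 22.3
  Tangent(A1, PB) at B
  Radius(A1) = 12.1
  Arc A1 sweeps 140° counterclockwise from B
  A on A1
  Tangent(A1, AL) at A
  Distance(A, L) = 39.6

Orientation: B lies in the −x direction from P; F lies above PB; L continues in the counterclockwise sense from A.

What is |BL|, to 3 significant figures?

52.0

On A1, B sits at bearing -90° from F; a 140° counterclockwise sweep puts A at bearing 50°, so A = F + 12.1·(cos 50°, sin 50°) = (-14.5, 21.4). Since A1 is tangent to AL there, FA ⟂ AL, so AL runs along (−sin 50°, cos 50°); with |AL| = 39.6, L = (-44.9, 46.8). Then |BL| = |L − B| = 52.0.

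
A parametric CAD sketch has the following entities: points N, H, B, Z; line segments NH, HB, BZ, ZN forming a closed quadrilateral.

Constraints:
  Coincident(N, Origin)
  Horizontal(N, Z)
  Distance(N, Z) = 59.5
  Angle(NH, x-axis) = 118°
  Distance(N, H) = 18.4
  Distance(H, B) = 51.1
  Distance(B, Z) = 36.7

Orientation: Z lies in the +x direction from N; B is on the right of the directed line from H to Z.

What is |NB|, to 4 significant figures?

34.10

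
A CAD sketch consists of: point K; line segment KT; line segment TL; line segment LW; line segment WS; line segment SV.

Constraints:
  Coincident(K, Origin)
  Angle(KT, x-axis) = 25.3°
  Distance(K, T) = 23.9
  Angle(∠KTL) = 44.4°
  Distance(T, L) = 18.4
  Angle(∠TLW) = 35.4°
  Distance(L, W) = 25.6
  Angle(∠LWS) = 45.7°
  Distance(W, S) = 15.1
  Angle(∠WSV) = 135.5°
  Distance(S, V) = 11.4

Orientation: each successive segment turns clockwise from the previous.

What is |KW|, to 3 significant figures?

19.6

K is at the origin; KT runs at 25.3° with length 23.9, so T = (21.6, 10.2). ∠KTL = 44.4° gives TL at -110° from the x-axis; with |TL| = 18.4, L = (15.2, -7.04). ∠TLW = 35.4° gives LW at 105° from the x-axis; with |LW| = 25.6, W = (8.56, 17.7). Then |KW| = |W − K| = 19.6.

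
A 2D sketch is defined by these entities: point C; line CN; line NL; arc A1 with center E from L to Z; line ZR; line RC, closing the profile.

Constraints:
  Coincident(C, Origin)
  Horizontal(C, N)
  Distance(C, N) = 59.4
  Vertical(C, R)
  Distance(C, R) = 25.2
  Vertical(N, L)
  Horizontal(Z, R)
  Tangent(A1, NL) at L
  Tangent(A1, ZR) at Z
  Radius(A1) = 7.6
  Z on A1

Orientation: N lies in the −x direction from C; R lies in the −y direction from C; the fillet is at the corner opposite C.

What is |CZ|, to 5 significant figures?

57.605

C is at the origin; C and N share the same y with |CN| = 59.4 and N on the −x side, so N = (-59.400, 0.0000). C and R share the same x with |CR| = 25.2 and R on the −y side, so R = (0.0000, -25.200). The virtual corner opposite C is at (-59.400, -25.200). A1 meets NL tangentially, so EL is at right angles to NL and since A1 is tangent to ZR there, EZ ⟂ ZR, with radius 7.6, so the center E sits 7.6 in from both sides at E = (-51.800, -17.600). That places the tangent points at L = (-59.400, -17.600) on NL and Z = (-51.800, -25.200) on ZR. Then |CZ| = |Z − C| = 57.605.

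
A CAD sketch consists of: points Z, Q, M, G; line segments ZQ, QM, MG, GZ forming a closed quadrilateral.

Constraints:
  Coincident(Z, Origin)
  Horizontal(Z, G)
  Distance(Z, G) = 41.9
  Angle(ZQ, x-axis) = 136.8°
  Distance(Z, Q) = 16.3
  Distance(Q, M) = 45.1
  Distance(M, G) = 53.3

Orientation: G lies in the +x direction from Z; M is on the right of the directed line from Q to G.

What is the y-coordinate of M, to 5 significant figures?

-32.451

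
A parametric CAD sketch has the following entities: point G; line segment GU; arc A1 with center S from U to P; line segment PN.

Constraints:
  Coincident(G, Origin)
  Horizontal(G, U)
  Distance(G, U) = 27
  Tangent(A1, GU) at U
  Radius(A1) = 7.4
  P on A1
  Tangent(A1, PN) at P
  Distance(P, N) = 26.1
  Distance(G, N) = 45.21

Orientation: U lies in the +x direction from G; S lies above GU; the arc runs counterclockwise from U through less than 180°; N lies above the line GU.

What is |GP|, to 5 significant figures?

35.379

G is at the origin; G and U share the same y with |GU| = 27.0 and U on the +x side, so U = (27.000, 0.0000). Tangency of A1 to GU means the radius SU is perpendicular to GU, so S = U + (0, 7.4) = (27.000, 7.4000). Since SP ⟂ PN (tangency), |SN| = √(7.4² + 26.1²) = 27.129 regardless of where P sits on A1. So N lies on both circle(G, 45.21) and circle(S, 27.129); the above-GU intersection is N = (29.299, 34.431). P is the foot of the tangent from N: P = (34.265, 8.8079).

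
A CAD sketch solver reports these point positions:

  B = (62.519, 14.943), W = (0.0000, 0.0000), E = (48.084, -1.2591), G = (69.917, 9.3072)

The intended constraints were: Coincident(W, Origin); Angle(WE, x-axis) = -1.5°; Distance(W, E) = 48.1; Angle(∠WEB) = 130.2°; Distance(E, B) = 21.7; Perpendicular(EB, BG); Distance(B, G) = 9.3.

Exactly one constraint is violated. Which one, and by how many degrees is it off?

Perpendicular(EB, BG) — off by 4.40°.

W = (0.00, 0.00) ✓; WE at -1.500° ✓; |WE| = 48.10 ✓; ∠WEB = 130.2° ✓; |EB| = 21.70 ✓; ∠(EB, BG) = 85.60° ✗; |BG| = 9.300 ✓.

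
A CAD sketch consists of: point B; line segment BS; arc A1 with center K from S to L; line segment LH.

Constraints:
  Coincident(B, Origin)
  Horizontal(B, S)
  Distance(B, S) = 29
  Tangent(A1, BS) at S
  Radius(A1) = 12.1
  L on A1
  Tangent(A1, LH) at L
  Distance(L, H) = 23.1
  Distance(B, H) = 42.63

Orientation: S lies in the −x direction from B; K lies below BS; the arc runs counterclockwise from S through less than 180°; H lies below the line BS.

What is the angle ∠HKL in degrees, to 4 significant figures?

62.35°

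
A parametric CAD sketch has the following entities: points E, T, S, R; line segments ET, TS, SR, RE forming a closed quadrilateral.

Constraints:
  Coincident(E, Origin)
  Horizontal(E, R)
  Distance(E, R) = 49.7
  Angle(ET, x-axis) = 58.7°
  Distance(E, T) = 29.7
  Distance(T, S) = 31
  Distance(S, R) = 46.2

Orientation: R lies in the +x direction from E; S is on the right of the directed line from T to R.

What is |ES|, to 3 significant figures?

4.89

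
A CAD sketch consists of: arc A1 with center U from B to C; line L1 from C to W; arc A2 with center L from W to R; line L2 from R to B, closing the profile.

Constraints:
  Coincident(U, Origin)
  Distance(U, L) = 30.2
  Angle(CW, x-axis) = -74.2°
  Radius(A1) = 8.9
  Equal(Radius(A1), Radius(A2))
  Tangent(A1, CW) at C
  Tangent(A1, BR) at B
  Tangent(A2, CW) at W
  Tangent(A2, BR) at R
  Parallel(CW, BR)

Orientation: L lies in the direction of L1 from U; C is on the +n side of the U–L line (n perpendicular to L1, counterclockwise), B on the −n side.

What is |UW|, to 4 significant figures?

31.48

The slot axis is L1's direction at -74.2°, so u = (cos -74.2°, sin -74.2°) = (0.2723, -0.9622) and n = (−sin -74.2°, cos -74.2°) = (0.9622, 0.2723). U is at the origin and L lies 30.2 along u from U, so L = 30.2·u = (8.223, -29.06). Tangency of A1 to both parallel lines with radius 8.9 puts C and B at U ± 8.9·n: C = (8.564, 2.423), B = (-8.564, -2.423). Equal radii place W and R the same way about L: W = L + 8.9·n = (16.79, -26.64), R = L − 8.9·n = (-0.3409, -31.48). Then |UW| = |W − U| = 31.48.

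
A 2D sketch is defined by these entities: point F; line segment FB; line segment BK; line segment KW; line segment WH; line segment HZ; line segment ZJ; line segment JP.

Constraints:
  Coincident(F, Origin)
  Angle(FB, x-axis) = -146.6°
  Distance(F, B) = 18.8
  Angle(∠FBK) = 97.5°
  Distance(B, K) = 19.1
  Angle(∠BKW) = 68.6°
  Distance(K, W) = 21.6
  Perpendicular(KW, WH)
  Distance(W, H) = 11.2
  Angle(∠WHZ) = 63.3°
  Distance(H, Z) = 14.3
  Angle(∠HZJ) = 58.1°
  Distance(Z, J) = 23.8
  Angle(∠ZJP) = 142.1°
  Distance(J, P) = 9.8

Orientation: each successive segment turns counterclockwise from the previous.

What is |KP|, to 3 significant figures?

39.4

∠HZJ = 58.1° gives ZJ at 15.9° from the x-axis; with |ZJ| = 23.8, J = (18.0, -11.3). ∠ZJP = 142.1° gives JP at 53.8° from the x-axis; with |JP| = 9.8, P = (23.8, -3.38). Then |KP| = |P − K| = 39.4.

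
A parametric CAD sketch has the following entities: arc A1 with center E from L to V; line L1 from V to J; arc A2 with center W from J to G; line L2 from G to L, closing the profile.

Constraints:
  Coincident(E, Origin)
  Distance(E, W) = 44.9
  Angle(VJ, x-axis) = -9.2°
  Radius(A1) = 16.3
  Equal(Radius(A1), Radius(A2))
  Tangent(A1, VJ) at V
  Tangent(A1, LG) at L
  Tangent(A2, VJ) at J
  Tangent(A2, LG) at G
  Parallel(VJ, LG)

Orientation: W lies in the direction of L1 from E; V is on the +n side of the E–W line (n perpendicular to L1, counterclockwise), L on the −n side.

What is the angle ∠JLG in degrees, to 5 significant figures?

35.982°

Tangency of A1 to both parallel lines with radius 16.3 puts V and L at E ± 16.3·n: V = (2.6061, 16.090), L = (-2.6061, -16.090). Equal radii place J and G the same way about W: J = W + 16.3·n = (46.928, 8.9117), G = W − 16.3·n = (41.716, -23.269). Then cos ∠JLG = LJ·LG / (|LJ||LG|), giving 35.982°.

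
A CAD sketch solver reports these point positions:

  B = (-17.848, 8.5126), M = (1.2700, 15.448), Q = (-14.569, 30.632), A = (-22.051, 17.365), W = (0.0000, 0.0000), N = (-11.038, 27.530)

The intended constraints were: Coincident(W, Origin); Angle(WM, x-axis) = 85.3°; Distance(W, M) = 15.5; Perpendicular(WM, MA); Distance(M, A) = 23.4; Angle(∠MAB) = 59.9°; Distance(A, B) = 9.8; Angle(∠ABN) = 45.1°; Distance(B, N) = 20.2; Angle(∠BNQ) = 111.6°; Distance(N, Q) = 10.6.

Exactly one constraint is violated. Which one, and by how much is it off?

Distance(N, Q) = 10.6 — off by 5.90.

W = (0.00, 0.00) ✓; WM at 85.30° ✓; |WM| = 15.50 ✓; ∠(WM, MA) = 90.00° ✓; |MA| = 23.40 ✓; ∠MAB = 59.90° ✓; |AB| = 9.799 ✓; ∠ABN = 45.10° ✓; |BN| = 20.20 ✓; ∠BNQ = 111.6° ✓; |NQ| = 4.700 ✗.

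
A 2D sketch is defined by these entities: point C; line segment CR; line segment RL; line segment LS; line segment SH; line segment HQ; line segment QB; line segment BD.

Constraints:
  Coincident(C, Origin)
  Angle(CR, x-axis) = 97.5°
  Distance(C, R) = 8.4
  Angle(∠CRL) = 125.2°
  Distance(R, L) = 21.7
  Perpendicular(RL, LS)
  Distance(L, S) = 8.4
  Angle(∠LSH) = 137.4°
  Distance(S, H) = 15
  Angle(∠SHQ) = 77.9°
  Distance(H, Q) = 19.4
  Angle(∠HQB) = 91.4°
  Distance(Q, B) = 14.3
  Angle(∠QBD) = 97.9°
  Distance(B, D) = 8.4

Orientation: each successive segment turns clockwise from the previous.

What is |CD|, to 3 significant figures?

23.3

C is at the origin; CR runs at 97.5° with length 8.4, so R = (-1.10, 8.33). ∠CRL = 125.2° gives RL at 42.7° from the x-axis; with |RL| = 21.7, L = (14.9, 23.0). RL is perpendicular to LS, so LS runs at -47.3°; with |LS| = 8.4, S = (20.5, 16.9). ∠LSH = 137.4° gives SH at -89.9° from the x-axis; with |SH| = 15.0, H = (20.6, 1.87). ∠SHQ = 77.9° gives HQ at 168° from the x-axis; with |HQ| = 19.4, Q = (1.60, 5.90). ∠HQB = 91.4° gives QB at 79.4° from the x-axis; with |QB| = 14.3, B = (4.23, 20.0). ∠QBD = 97.9° gives BD at -2.70° from the x-axis; with |BD| = 8.4, D = (12.6, 19.6). Then |CD| = |D − C| = 23.3.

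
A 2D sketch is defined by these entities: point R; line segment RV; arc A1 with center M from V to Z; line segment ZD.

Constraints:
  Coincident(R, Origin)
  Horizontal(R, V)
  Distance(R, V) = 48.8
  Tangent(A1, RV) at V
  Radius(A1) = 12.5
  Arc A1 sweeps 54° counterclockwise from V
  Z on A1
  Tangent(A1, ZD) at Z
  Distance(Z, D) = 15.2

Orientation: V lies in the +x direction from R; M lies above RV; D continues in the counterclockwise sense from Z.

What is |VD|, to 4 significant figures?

25.83

R is at the origin; R and V share the same y with |RV| = 48.8 and V on the +x side, so V = (48.80, 0.000). Tangency of A1 to RV means the radius MV is perpendicular to RV, so M = V + (0, 12.5) = (48.80, 12.50). On A1, V sits at bearing -90° from M; a 54° counterclockwise sweep puts Z at bearing -36°, so Z = M + 12.5·(cos -36°, sin -36°) = (58.91, 5.153). The tangent condition forces MZ to be normal to ZD, so ZD runs along (−sin -36°, cos -36°); with |ZD| = 15.2, D = (67.85, 17.45). Then |VD| = |D − V| = 25.83.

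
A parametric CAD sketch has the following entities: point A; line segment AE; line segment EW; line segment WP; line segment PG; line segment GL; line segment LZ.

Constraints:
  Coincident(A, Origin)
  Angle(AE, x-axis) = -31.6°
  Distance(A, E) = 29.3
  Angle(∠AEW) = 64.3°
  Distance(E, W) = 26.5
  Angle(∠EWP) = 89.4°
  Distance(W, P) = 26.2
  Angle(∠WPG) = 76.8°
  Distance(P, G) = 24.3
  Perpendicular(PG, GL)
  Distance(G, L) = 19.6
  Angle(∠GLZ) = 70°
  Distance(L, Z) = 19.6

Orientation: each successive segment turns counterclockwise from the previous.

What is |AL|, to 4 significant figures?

25.61

A is at the origin; AE runs at -31.6° with length 29.3, so E = (24.96, -15.35). ∠AEW = 64.3° gives EW at 84.10° from the x-axis; with |EW| = 26.5, W = (27.68, 11.01). ∠EWP = 89.4° gives WP at 174.7° from the x-axis; with |WP| = 26.2, P = (1.592, 13.43). ∠WPG = 76.8° gives PG at -82.10° from the x-axis; with |PG| = 24.3, G = (4.932, -10.64). PG is perpendicular to GL, so GL runs at 7.900°; with |GL| = 19.6, L = (24.35, -7.949). Then |AL| = |L − A| = 25.61.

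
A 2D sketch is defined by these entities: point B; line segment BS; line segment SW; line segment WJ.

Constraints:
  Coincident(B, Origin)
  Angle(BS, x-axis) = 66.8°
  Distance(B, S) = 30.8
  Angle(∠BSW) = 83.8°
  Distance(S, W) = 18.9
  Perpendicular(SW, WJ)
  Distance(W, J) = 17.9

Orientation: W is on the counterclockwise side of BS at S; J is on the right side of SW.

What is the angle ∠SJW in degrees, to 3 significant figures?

46.6°

B is at the origin; BS runs at 66.8° with length 30.8, so S = 30.8·(cos 66.8°, sin 66.8°) = (12.1, 28.3). ∠BSW = 83.8°, so SW runs at 66.8° + (180° − 83.8°) = 163° from the x-axis; with |SW| = 18.9, W = S + 18.9·(cos 163°, sin 163°) = (-5.94, 33.8). The perpendicularity gives WJ at right angles to SW; with |WJ| = 17.9 on the right of SW, J = W + 17.9·(0.292, 0.956) = (-0.707, 51.0). Then cos ∠SJW = JS·JW / (|JS||JW|), giving 46.6°.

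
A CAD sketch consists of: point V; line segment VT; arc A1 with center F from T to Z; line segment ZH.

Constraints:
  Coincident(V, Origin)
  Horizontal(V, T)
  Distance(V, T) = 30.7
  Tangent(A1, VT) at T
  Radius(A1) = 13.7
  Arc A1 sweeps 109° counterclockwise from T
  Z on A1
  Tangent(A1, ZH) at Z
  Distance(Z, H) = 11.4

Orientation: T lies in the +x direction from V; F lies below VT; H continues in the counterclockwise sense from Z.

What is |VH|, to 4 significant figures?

36.03

V is at the origin; V and T share the same y with |VT| = 30.7 and T on the +x side, so T = (30.70, 0.000). A1 meets VT tangentially, so FT is at right angles to VT, so F = T + (0, -13.7) = (30.70, -13.70). On A1, T sits at bearing 90° from F; a 109° counterclockwise sweep puts Z at bearing 199°, so Z = F + 13.7·(cos 199°, sin 199°) = (17.75, -18.16). The tangent condition forces FZ to be normal to ZH, so ZH runs along (−sin 199°, cos 199°); with |ZH| = 11.4, H = (21.46, -28.94). Then |VH| = |H − V| = 36.03.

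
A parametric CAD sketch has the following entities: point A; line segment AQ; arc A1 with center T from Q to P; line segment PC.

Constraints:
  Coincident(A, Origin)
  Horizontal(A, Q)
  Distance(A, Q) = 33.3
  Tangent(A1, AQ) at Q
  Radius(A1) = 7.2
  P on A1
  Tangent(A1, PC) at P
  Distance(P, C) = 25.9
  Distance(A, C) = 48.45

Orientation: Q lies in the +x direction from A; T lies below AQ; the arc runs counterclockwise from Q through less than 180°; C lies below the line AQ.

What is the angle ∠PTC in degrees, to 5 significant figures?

74.464°

A is at the origin; AQ is horizontal with |AQ| = 33.3 and Q on the +x side, so Q = (33.300, 0.0000). A1 meets AQ tangentially, so TQ is at right angles to AQ, so T = Q + (0, -7.2) = (33.300, -7.2000). Since TP ⟂ PC (tangency), |TC| = √(7.2² + 25.9²) = 26.882 regardless of where P sits on A1. So C lies on both circle(A, 48.45) and circle(T, 26.882); the below-AQ intersection is C = (34.460, -34.057). P is the foot of the tangent from C: P = (26.453, -9.4261).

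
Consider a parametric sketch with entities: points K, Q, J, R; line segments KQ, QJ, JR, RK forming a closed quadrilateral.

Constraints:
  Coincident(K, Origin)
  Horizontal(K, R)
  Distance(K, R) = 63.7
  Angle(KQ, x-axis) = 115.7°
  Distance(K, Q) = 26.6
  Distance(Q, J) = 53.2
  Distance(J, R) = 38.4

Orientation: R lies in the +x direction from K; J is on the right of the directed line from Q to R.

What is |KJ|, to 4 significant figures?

30.00

Checks: |QJ| = 53.20 ✓; |JR| = 38.40 ✓.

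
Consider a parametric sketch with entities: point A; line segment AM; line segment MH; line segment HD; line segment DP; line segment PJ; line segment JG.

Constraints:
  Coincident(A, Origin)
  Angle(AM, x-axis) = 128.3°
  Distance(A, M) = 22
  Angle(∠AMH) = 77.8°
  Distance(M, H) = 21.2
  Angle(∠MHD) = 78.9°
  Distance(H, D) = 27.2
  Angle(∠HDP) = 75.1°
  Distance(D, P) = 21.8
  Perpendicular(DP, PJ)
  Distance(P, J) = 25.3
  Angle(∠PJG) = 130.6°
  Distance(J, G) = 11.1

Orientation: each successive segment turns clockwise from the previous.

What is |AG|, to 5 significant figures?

32.834

DP is perpendicular to PJ, so PJ runs at 90.100°; with |PJ| = 25.3, J = (-9.4012, 25.581). ∠PJG = 130.6° gives JG at 40.700° from the x-axis; with |JG| = 11.1, G = (-0.98591, 32.819). Then |AG| = |G − A| = 32.834.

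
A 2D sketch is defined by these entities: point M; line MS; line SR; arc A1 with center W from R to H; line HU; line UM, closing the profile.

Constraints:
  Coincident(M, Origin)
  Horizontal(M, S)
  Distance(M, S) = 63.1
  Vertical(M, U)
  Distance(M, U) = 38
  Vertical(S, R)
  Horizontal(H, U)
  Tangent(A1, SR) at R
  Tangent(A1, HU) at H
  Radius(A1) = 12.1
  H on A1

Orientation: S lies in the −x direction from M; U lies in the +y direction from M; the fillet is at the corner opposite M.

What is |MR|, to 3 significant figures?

68.2

M is at the origin; MS is horizontal with |MS| = 63.1 and S on the −x side, so S = (-63.1, 0.00). MU is vertical with |MU| = 38.0 and U on the +y side, so U = (0.00, 38.0). The virtual corner opposite M is at (-63.1, 38.0). A1 meets SR tangentially, so WR is at right angles to SR and A1 meets HU tangentially, so WH is at right angles to HU, with radius 12.1, so the center W sits 12.1 in from both sides at W = (-51.0, 25.9). That places the tangent points at R = (-63.1, 25.9) on SR and H = (-51.0, 38.0) on HU. Then |MR| = |R − M| = 68.2.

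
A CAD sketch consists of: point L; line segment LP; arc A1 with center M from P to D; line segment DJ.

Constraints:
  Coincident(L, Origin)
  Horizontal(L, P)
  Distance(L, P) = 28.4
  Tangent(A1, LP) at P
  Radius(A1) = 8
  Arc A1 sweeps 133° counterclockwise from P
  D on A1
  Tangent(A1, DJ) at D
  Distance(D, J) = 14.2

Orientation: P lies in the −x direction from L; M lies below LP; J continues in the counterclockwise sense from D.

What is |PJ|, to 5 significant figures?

24.147

L is at the origin; LP is horizontal with |LP| = 28.4 and P on the −x side, so P = (-28.400, 0.0000). Tangency of A1 to LP means the radius MP is perpendicular to LP, so M = P + (0, -8) = (-28.400, -8.0000). On A1, P sits at bearing 90° from M; a 133° counterclockwise sweep puts D at bearing 223°, so D = M + 8.0·(cos 223°, sin 223°) = (-34.251, -13.456). A1 meets DJ tangentially, so MD is at right angles to DJ, so DJ runs along (−sin 223°, cos 223°); with |DJ| = 14.2, J = (-24.566, -23.841). Then |PJ| = |J − P| = 24.147.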